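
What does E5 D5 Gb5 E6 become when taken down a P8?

E4 D4 Gb4 E5

E5 -> E4
D5 -> D4
Gb5 -> Gb4
E6 -> E5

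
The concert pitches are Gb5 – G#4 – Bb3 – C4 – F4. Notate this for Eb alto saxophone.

Eb6 E#5 G4 A4 D5

Written C4 sounds as Eb3 on the Eb alto saxophone, so concert pitches are written a major sixth up.
Gb5 gives Eb6
G#4 gives E#5
Bb3 gives G4
C4 gives A4
F4 gives D5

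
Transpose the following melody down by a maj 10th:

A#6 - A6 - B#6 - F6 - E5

F#5 F5 G#5 Db5 C4

A#6 -> F#5
A6 -> F5
B#6 -> G#5
F6 -> Db5
E5 -> C4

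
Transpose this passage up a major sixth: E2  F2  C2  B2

C#3 D3 A2 G#3

E2 up a major sixth is C#3.
A major sixth up from F2 gives D3.
C2 up a major sixth is A2.
B2: a sixth up reaches G, and 9 semitones makes it G#3.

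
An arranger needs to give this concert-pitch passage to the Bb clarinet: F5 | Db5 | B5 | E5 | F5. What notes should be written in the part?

Written C4 sounds as Bb3 on the Bb clarinet, so concert pitches are written a major second up.
F5 -> G5
Db5 -> Eb5
B5 -> C#6
E5 -> F#5
F5 -> G5

G5 Eb5 C#6 F#5 G5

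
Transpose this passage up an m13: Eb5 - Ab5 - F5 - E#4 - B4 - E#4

Cb7 Fb7 Db7 C#6 G6 C#6

Eb5 gives Cb7
Ab5 gives Fb7
F5 gives Db7
E#4 gives C#6
B4 gives G6
E#4 gives C#6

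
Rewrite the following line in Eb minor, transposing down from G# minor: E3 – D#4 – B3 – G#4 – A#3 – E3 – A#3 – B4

Cb3 Bb3 Gb3 Eb4 F3 Cb3 F3 Gb4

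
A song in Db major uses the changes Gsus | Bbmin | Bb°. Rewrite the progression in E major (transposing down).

A#sus C#min C#°

Db major down to E major is a diminished seventh; each chord root moves by that interval while the quality stays the same.
Gsus: root G down a diminished seventh → A#, giving A#sus.
Bbmin: root Bb down a diminished seventh → C#, giving C#min.
Bb°: root Bb down a diminished seventh → C#, giving C#°.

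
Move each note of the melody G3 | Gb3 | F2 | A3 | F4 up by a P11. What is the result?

C5 Cb5 Bb3 D5 Bb5

G3 to C5
Gb3 to Cb5
F2 to Bb3
A3 to D5
F4 to Bb5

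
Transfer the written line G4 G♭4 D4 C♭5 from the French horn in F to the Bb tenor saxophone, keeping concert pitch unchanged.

D5 Db5 A4 Gb5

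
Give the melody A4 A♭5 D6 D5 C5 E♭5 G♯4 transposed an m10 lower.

A4 down a minor tenth is F#3.
Ab5 down a minor tenth is F4.
D6 down a minor tenth is B4.
D5: a tenth down reaches B, and 15 semitones makes it B3.
C5 down a minor tenth is A3.
Eb5: a tenth down reaches C, and 15 semitones makes it C4.
G#4 down a minor tenth is E#3.

F#3 F4 B4 B3 A3 C4 E#3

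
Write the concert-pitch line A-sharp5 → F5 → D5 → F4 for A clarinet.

The A clarinet sounds a minor third below written, so the written part must be a minor third above concert — transpose each note up.
A#5 becomes C#6
F5 becomes Ab5
D5 becomes F5
F4 becomes Ab4

C#6 Ab5 F5 Ab4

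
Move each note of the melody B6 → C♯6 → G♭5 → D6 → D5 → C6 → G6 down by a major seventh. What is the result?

C6 D5 Abb4 Eb5 Eb4 Db5 Ab5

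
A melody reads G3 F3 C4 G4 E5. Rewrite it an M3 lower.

G3 gives Eb3
F3 gives Db3
C4 gives Ab3
G4 gives Eb4
E5 gives C5

Eb3 Db3 Ab3 Eb4 C5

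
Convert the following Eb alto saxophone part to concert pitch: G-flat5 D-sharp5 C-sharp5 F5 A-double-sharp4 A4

Bbb4 F#4 E4 Ab4 C##4 C4

Written C4 on the Eb alto saxophone sounds as Eb3, a major sixth lower; apply that shift to every note.
Gb5 becomes Bbb4
D#5 becomes F#4
C#5 becomes E4
F5 becomes Ab4
A##4 becomes C##4
A4 becomes C4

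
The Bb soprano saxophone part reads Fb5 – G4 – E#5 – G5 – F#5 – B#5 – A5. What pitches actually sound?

Ebb5 F4 D#5 F5 E5 A#5 G5

Written C4 on the Bb soprano saxophone sounds as Bb3, a major second lower; apply that shift to every note.
Fb5 to Ebb5
G4 to F4
E#5 to D#5
G5 to F5
F#5 to E5
B#5 to A#5
A5 to G5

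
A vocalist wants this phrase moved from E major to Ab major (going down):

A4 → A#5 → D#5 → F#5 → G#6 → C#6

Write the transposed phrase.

Db4 D5 G4 Bb4 C6 F5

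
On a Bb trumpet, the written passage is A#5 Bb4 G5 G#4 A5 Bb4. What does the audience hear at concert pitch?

G#5 Ab4 F5 F#4 G5 Ab4

Written C4 on the Bb trumpet sounds as Bb3, a major second lower; apply that shift to every note.
A#5 to G#5
Bb4 to Ab4
G5 to F5
G#4 to F#4
A5 to G5
Bb4 to Ab4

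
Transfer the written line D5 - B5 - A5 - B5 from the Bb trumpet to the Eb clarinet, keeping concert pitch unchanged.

First find concert pitch: the Bb trumpet sounds a major second below written, so D5 B5 A5 B5 sounds C5 A5 G5 A5.
Then write for Eb clarinet: it sounds a minor third above written, so the part must be a minor third below concert.
C5 → A4
A5 → F#5
G5 → E5
A5 → F#5

A4 F#5 E5 F#5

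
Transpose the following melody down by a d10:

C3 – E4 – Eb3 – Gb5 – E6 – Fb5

C3: a tenth down reaches A, and 14 semitones makes it A#1.
E4: a tenth down reaches C, and 14 semitones makes it C##3.
Eb3 down a diminished tenth is C#2.
Gb5 down a diminished tenth is E4.
E6 down a diminished tenth is C##5.
Fb5 down a diminished tenth is D4.

A#1 C##3 C#2 E4 C##5 D4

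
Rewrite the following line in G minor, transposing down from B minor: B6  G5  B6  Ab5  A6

From B down to G is a major third; apply that to each pitch.
B6 becomes G6
G5 becomes Eb5
B6 becomes G6
Ab5 becomes Fb5
A6 becomes F6

G6 Eb5 G6 Fb5 F6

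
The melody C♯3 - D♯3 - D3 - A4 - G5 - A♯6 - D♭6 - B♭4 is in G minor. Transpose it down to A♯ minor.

D##2 E##2 E#2 B#3 A#4 B##5 E5 C#4

G minor to A♯ minor down is a diminished seventh, so every note moves down by that interval.
C#3 → D##2
D#3 → E##2
D3 → E#2
A4 → B#3
G5 → A#4
A#6 → B##5
Db6 → E5
Bb4 → C#4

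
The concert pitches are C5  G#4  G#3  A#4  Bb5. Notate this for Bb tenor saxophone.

D6 A#5 A#4 B#5 C7

Written C4 sounds as Bb2 on the Bb tenor saxophone, so concert pitches are written a major ninth up.
C5 gives D6
G#4 gives A#5
G#3 gives A#4
A#4 gives B#5
Bb5 gives C7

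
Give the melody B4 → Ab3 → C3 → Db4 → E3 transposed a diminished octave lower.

B#3 A2 C#2 D3 E#2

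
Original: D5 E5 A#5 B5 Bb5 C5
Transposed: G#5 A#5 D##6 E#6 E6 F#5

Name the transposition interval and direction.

up an augmented fourth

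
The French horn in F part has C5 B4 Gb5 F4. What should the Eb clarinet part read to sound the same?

D4 C#4 Ab4 G3

First find concert pitch: the French horn in F sounds a perfect fifth below written, so C5 B4 Gb5 F4 sounds F4 E4 Cb5 Bb3.
Then write for Eb clarinet: it sounds a minor third above written, so the part must be a minor third below concert.
F4 → D4
E4 → C#4
Cb5 → Ab4
Bb3 → G3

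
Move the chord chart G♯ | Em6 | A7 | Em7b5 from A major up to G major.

F# Dm6 G7 Dm7b5

A major up to G major is a minor seventh; each chord root moves by that interval while the quality stays the same.
G♯: root G♯ up a minor seventh → F#, giving F#.
Em6: root E up a minor seventh → D, giving Dm6.
A7: root A up a minor seventh → G, giving G7.
Em7b5: root E up a minor seventh → D, giving Dm7b5.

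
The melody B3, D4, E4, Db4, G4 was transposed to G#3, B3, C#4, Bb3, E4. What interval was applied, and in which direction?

down a minor third

From B3 to G#3 is 3 letter names — a third of some quality.
G#3 to B3 is 3 semitones, which makes it a minor third; the second version is lower, so the direction is down.
Checking another pair — G4 → E4 — gives the same interval.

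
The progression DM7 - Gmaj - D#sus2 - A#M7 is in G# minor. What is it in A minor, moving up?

G# minor up to A minor is a minor second; each chord root moves by that interval while the quality stays the same.
DM7: root D up a minor second → Eb, giving EbM7.
Gmaj: root G up a minor second → Ab, giving Abmaj.
D#sus2: root D# up a minor second → E, giving Esus2.
A#M7: root A# up a minor second → B, giving BM7.

EbM7 Abmaj Esus2 BM7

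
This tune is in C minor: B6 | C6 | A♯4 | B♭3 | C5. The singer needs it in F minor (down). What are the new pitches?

E6 F5 D#4 Eb3 F4

C minor to F minor down is a perfect fifth, so every note moves down by that interval.
B6 → E6
C6 → F5
A#4 → D#4
Bb3 → Eb3
C5 → F4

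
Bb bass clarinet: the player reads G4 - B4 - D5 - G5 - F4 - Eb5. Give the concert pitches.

Written C4 on the Bb bass clarinet sounds as Bb2, a major ninth lower; apply that shift to every note.
G4 becomes F3
B4 becomes A3
D5 becomes C4
G5 becomes F4
F4 becomes Eb3
Eb5 becomes Db4

F3 A3 C4 F4 Eb3 Db4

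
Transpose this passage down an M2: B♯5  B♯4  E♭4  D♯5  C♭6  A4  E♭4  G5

B#5: a second down reaches A, and 2 semitones makes it A#5.
B#4 down a major second is A#4.
A major second down from Eb4 gives Db4.
D#5: a second down reaches C, and 2 semitones makes it C#5.
Cb6: a second down reaches B, and 2 semitones makes it Bbb5.
A4 down a major second is G4.
A major second down from Eb4 gives Db4.
G5 down a major second is F5.

A#5 A#4 Db4 C#5 Bbb5 G4 Db4 F5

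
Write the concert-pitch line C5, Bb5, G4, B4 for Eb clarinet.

A4 G5 E4 G#4

The Eb clarinet sounds a minor third above written, so the written part must be a minor third below concert — transpose each note down.
C5 -> A4
Bb5 -> G5
G4 -> E4
B4 -> G#4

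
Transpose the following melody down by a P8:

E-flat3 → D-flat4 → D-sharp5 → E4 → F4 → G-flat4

A perfect octave down from Eb3 gives Eb2.
Db4 down a perfect octave is Db3.
A perfect octave down from D#5 gives D#4.
E4: an octave down reaches E, and 12 semitones makes it E3.
F4 down a perfect octave is F3.
Gb4: an octave down reaches G, and 12 semitones makes it Gb3.

Eb2 Db3 D#4 E3 F3 Gb3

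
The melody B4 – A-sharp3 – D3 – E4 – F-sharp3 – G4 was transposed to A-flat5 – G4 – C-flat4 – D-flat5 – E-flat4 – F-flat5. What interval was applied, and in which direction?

up a diminished seventh

From B4 to Ab5 is 7 letter names — a seventh of some quality.
B4 to Ab5 is 9 semitones, which makes it a diminished seventh; the second version is higher, so the direction is up.
Checking another pair — G4 → Fb5 — gives the same interval.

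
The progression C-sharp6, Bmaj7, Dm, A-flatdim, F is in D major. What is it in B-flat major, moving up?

A6 Gmaj7 Bbm Fbdim Db

D major up to B-flat major is a minor sixth; each chord root moves by that interval while the quality stays the same.
C-sharp6: root C-sharp up a minor sixth → A, giving A6.
Bmaj7: root B up a minor sixth → G, giving Gmaj7.
Dm: root D up a minor sixth → Bb, giving Bbm.
A-flatdim: root A-flat up a minor sixth → Fb, giving Fbdim.
F: root F up a minor sixth → Db, giving Db.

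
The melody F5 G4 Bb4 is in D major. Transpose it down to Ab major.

Cb5 Db4 Fb4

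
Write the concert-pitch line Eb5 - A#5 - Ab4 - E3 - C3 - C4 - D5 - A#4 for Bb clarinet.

The Bb clarinet sounds a major second below written, so the written part must be a major second above concert — transpose each note up.
Eb5 becomes F5
A#5 becomes B#5
Ab4 becomes Bb4
E3 becomes F#3
C3 becomes D3
C4 becomes D4
D5 becomes E5
A#4 becomes B#4

F5 B#5 Bb4 F#3 D3 D4 E5 B#4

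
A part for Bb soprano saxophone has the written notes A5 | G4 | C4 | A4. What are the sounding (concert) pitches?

The Bb soprano saxophone sounds a major second below written, so transpose each written note down a major second.
A5 gives G5
G4 gives F4
C4 gives Bb3
A4 gives G4

G5 F4 Bb3 G4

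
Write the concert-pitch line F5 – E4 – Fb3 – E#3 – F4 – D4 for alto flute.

Bb5 A4 Bbb3 A#3 Bb4 G4

The alto flute sounds a perfect fourth below written, so the written part must be a perfect fourth above concert — transpose each note up.
F5 -> Bb5
E4 -> A4
Fb3 -> Bbb3
E#3 -> A#3
F4 -> Bb4
D4 -> G4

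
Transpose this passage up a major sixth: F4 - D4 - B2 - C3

A major sixth up from F4 gives D5.
D4 up a major sixth is B4.
B2: a sixth up reaches G, and 9 semitones makes it G#3.
C3: a sixth up reaches A, and 9 semitones makes it A3.

D5 B4 G#3 A3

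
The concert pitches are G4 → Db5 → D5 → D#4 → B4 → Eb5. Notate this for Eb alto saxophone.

The Eb alto saxophone sounds a major sixth below written, so the written part must be a major sixth above concert — transpose each note up.
G4 -> E5
Db5 -> Bb5
D5 -> B5
D#4 -> B#4
B4 -> G#5
Eb5 -> C6

E5 Bb5 B5 B#4 G#5 C6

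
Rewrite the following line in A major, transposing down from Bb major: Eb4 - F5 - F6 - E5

D4 E5 E6 D#5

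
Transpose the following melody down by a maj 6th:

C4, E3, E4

Eb3 G2 G3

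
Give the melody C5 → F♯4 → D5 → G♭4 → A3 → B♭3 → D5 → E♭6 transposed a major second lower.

C5: a second down reaches B, and 2 semitones makes it Bb4.
F#4 down a major second is E4.
D5: a second down reaches C, and 2 semitones makes it C5.
Gb4: a second down reaches F, and 2 semitones makes it Fb4.
A3 down a major second is G3.
A major second down from Bb3 gives Ab3.
D5 down a major second is C5.
Eb6: a second down reaches D, and 2 semitones makes it Db6.

Bb4 E4 C5 Fb4 G3 Ab3 C5 Db6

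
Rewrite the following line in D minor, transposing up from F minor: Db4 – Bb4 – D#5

F minor to D minor up is a major sixth, so every note moves up by that interval.
Db4 → Bb4
Bb4 → G5
D#5 → B#5

Bb4 G5 B#5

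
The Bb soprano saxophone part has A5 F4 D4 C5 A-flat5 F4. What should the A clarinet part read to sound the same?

First find concert pitch: the Bb soprano saxophone sounds a major second below written, so A5 F4 D4 C5 A-flat5 F4 sounds G5 Eb4 C4 Bb4 Gb5 Eb4.
Then write for A clarinet: it sounds a minor third below written, so the part must be a minor third above concert.
G5 → Bb5
Eb4 → Gb4
C4 → Eb4
Bb4 → Db5
Gb5 → Bbb5
Eb4 → Gb4

Bb5 Gb4 Eb4 Db5 Bbb5 Gb4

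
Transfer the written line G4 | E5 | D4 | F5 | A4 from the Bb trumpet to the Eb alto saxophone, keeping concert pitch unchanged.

D5 B5 A4 C6 E5

First find concert pitch: the Bb trumpet sounds a major second below written, so G4 E5 D4 F5 A4 sounds F4 D5 C4 Eb5 G4.
Then write for Eb alto saxophone: it sounds a major sixth below written, so the part must be a major sixth above concert.
F4 → D5
D5 → B5
C4 → A4
Eb5 → C6
G4 → E5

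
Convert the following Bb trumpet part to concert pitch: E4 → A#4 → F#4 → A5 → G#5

The Bb trumpet sounds a major second below written, so transpose each written note down a major second.
E4 gives D4
A#4 gives G#4
F#4 gives E4
A5 gives G5
G#5 gives F#5

D4 G#4 E4 G5 F#5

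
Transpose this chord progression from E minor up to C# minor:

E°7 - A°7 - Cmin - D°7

C#°7 F#°7 Amin B°7

E minor up to C# minor is a major sixth; each chord root moves by that interval while the quality stays the same.
E°7: root E up a major sixth → C#, giving C#°7.
A°7: root A up a major sixth → F#, giving F#°7.
Cmin: root C up a major sixth → A, giving Amin.
D°7: root D up a major sixth → B, giving B°7.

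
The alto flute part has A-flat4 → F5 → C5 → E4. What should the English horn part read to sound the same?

Bb4 G5 D5 F#4

First find concert pitch: the alto flute sounds a perfect fourth below written, so A-flat4 F5 C5 E4 sounds Eb4 C5 G4 B3.
Then write for English horn: it sounds a perfect fifth below written, so the part must be a perfect fifth above concert.
Eb4 → Bb4
C5 → G5
G4 → D5
B3 → F#4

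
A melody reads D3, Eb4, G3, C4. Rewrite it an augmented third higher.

F##3 G#4 B#3 E#4

D3 to F##3
Eb4 to G#4
G3 to B#3
C4 to E#4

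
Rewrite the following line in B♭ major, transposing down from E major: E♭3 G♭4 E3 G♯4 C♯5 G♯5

Bbb2 Dbb4 Bb2 D4 G4 D5

From E down to B♭ is an augmented fourth; apply that to each pitch.
Eb3 to Bbb2
Gb4 to Dbb4
E3 to Bb2
G#4 to D4
C#5 to G4
G#5 to D5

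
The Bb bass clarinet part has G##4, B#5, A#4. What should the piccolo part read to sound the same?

F##2 A#3 G#2

First find concert pitch: the Bb bass clarinet sounds a major ninth below written, so G##4 B#5 A#4 sounds F##3 A#4 G#3.
Then write for piccolo: it sounds a perfect octave above written, so the part must be a perfect octave below concert.
F##3 → F##2
A#4 → A#3
G#3 → G#2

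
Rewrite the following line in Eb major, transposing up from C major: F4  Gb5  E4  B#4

Ab4 Bbb5 G4 D#5

From C up to Eb is a minor third; apply that to each pitch.
F4 to Ab4
Gb5 to Bbb5
E4 to G4
B#4 to D#5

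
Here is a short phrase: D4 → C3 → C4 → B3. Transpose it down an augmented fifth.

Gb3 Fb2 Fb3 Eb3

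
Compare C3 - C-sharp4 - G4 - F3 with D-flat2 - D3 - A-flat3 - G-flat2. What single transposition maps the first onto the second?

down a major seventh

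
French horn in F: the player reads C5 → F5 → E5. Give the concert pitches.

The French horn in F sounds a perfect fifth below written, so transpose each written note down a perfect fifth.
C5 to F4
F5 to Bb4
E5 to A4

F4 Bb4 A4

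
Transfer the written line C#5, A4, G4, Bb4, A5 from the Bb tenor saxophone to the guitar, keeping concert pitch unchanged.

B4 G4 F4 Ab4 G5

First find concert pitch: the Bb tenor saxophone sounds a major ninth below written, so C#5 A4 G4 Bb4 A5 sounds B3 G3 F3 Ab3 G4.
Then write for guitar: it sounds a perfect octave below written, so the part must be a perfect octave above concert.
B3 → B4
G3 → G4
F3 → F4
Ab3 → Ab4
G4 → G5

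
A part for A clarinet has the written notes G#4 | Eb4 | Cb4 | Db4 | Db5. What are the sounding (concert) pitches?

E#4 C4 Ab3 Bb3 Bb4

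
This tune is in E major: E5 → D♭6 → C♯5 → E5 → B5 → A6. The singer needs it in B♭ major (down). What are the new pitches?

E major to B♭ major down is an augmented fourth, so every note moves down by that interval.
E5 -> Bb4
Db6 -> Abb5
C#5 -> G4
E5 -> Bb4
B5 -> F5
A6 -> Eb6

Bb4 Abb5 G4 Bb4 F5 Eb6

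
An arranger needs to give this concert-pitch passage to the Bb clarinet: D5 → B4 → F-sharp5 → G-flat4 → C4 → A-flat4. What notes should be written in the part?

The Bb clarinet sounds a major second below written, so the written part must be a major second above concert — transpose each note up.
D5 becomes E5
B4 becomes C#5
F#5 becomes G#5
Gb4 becomes Ab4
C4 becomes D4
Ab4 becomes Bb4

E5 C#5 G#5 Ab4 D4 Bb4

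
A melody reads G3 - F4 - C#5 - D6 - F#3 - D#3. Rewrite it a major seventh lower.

Ab2 Gb3 D4 Eb5 G2 E2

A major seventh down from G3 gives Ab2.
F4 down a major seventh is Gb3.
A major seventh down from C#5 gives D4.
D6: a seventh down reaches E, and 11 semitones makes it Eb5.
F#3 down a major seventh is G2.
D#3: a seventh down reaches E, and 11 semitones makes it E2.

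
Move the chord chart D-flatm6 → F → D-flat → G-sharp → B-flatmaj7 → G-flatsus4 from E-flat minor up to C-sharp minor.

Bm6 D# B E## G#maj7 Esus4

E-flat minor up to C-sharp minor is an augmented sixth; each chord root moves by that interval while the quality stays the same.
D-flatm6: root D-flat up an augmented sixth → B, giving Bm6.
F: root F up an augmented sixth → D#, giving D#.
D-flat: root D-flat up an augmented sixth → B, giving B.
G-sharp: root G-sharp up an augmented sixth → E##, giving E##.
B-flatmaj7: root B-flat up an augmented sixth → G#, giving G#maj7.
G-flatsus4: root G-flat up an augmented sixth → E, giving Esus4.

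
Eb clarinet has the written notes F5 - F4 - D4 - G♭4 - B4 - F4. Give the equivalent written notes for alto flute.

Db6 Db5 Bb4 Ebb5 G5 Db5

First find concert pitch: the Eb clarinet sounds a minor third above written, so F5 F4 D4 G♭4 B4 F4 sounds Ab5 Ab4 F4 Bbb4 D5 Ab4.
Then write for alto flute: it sounds a perfect fourth below written, so the part must be a perfect fourth above concert.
Ab5 → Db6
Ab4 → Db5
F4 → Bb4
Bbb4 → Ebb5
D5 → G5
Ab4 → Db5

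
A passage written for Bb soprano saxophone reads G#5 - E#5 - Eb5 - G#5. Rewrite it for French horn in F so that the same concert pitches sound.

First find concert pitch: the Bb soprano saxophone sounds a major second below written, so G#5 E#5 Eb5 G#5 sounds F#5 D#5 Db5 F#5.
Then write for French horn in F: it sounds a perfect fifth below written, so the part must be a perfect fifth above concert.
F#5 → C#6
D#5 → A#5
Db5 → Ab5
F#5 → C#6

C#6 A#5 Ab5 C#6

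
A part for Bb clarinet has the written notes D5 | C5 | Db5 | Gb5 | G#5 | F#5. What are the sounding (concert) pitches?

C5 Bb4 Cb5 Fb5 F#5 E5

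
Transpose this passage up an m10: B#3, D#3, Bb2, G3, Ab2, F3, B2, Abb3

D#5 F#4 Db4 Bb4 Cb4 Ab4 D4 Cbb5

B#3: a tenth up reaches D, and 15 semitones makes it D#5.
D#3 up a minor tenth is F#4.
Bb2: a tenth up reaches D, and 15 semitones makes it Db4.
G3 up a minor tenth is Bb4.
A minor tenth up from Ab2 gives Cb4.
A minor tenth up from F3 gives Ab4.
A minor tenth up from B2 gives D4.
Abb3: a tenth up reaches C, and 15 semitones makes it Cbb5.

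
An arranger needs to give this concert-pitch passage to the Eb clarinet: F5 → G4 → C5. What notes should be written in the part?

The Eb clarinet sounds a minor third above written, so the written part must be a minor third below concert — transpose each note down.
F5 becomes D5
G4 becomes E4
C5 becomes A4

D5 E4 A4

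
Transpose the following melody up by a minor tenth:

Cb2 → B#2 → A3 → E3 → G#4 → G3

Ebb3 D#4 C5 G4 B5 Bb4

Cb2: a tenth up reaches E, and 15 semitones makes it Ebb3.
B#2 up a minor tenth is D#4.
A3 up a minor tenth is C5.
E3 up a minor tenth is G4.
G#4: a tenth up reaches B, and 15 semitones makes it B5.
A minor tenth up from G3 gives Bb4.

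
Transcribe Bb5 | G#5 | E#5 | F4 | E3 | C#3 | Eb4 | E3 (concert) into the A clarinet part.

Written C4 sounds as A3 on the A clarinet, so concert pitches are written a minor third up.
Bb5 becomes Db6
G#5 becomes B5
E#5 becomes G#5
F4 becomes Ab4
E3 becomes G3
C#3 becomes E3
Eb4 becomes Gb4
E3 becomes G3

Db6 B5 G#5 Ab4 G3 E3 Gb4 G3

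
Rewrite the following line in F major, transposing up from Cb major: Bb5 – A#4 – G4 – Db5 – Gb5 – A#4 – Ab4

E6 D##5 C#5 G5 C6 D##5 D5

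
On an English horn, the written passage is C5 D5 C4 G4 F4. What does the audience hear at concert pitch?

F4 G4 F3 C4 Bb3

The English horn sounds a perfect fifth below written, so transpose each written note down a perfect fifth.
C5 -> F4
D5 -> G4
C4 -> F3
G4 -> C4
F4 -> Bb3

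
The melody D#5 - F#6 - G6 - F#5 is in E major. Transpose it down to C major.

E major to C major down is a major third, so every note moves down by that interval.
D#5 -> B4
F#6 -> D6
G6 -> Eb6
F#5 -> D5

B4 D6 Eb6 D5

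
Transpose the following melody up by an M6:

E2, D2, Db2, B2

C#3 B2 Bb2 G#3

A major sixth up from E2 gives C#3.
A major sixth up from D2 gives B2.
Db2 up a major sixth is Bb2.
A major sixth up from B2 gives G#3.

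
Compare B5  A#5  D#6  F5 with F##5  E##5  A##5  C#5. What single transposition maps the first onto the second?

down a diminished fourth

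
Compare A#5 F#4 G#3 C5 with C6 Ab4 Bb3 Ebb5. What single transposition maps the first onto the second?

up a diminished third

Take the first pair: A#5 → C6. A to C spans 3 letter names, so the interval is some kind of third.
A#5 to C6 is 2 semitones, which makes it a diminished third; the second version is higher, so the direction is up.
Checking another pair — C5 → Ebb5 — gives the same interval.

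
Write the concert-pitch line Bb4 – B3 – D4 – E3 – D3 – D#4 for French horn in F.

F5 F#4 A4 B3 A3 A#4

Written C4 sounds as F3 on the French horn in F, so concert pitches are written a perfect fifth up.
Bb4 becomes F5
B3 becomes F#4
D4 becomes A4
E3 becomes B3
D3 becomes A3
D#4 becomes A#4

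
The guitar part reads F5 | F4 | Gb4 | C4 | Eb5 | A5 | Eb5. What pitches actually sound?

F4 F3 Gb3 C3 Eb4 A4 Eb4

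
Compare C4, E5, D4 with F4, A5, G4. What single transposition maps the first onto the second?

up a perfect fourth

Take the first pair: C4 → F4. C to F spans 4 letter names, so the interval is some kind of fourth.
C4 to F4 is 5 semitones, which makes it a perfect fourth; the second version is higher, so the direction is up.
Checking another pair — D4 → G4 — gives the same interval.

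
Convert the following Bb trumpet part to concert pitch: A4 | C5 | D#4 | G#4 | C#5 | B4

G4 Bb4 C#4 F#4 B4 A4

The Bb trumpet sounds a major second below written, so transpose each written note down a major second.
A4 -> G4
C5 -> Bb4
D#4 -> C#4
G#4 -> F#4
C#5 -> B4
B4 -> A4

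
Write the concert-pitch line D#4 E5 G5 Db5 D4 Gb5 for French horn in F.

A#4 B5 D6 Ab5 A4 Db6

The French horn in F sounds a perfect fifth below written, so the written part must be a perfect fifth above concert — transpose each note up.
D#4 -> A#4
E5 -> B5
G5 -> D6
Db5 -> Ab5
D4 -> A4
Gb5 -> Db6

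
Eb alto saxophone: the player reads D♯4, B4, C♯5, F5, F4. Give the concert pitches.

F#3 D4 E4 Ab4 Ab3

Written C4 on the Eb alto saxophone sounds as Eb3, a major sixth lower; apply that shift to every note.
D#4 becomes F#3
B4 becomes D4
C#5 becomes E4
F5 becomes Ab4
F4 becomes Ab3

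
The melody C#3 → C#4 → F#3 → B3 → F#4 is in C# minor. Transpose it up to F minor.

F3 F4 Bb3 Eb4 Bb4

From C# up to F is a diminished fourth; apply that to each pitch.
C#3 becomes F3
C#4 becomes F4
F#3 becomes Bb3
B3 becomes Eb4
F#4 becomes Bb4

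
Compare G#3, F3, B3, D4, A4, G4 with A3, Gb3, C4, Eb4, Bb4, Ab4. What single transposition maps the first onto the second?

From G#3 to A3 is 2 letter names — a second of some quality.
G#3 to A3 is 1 semitone, which makes it a minor second; the second version is higher, so the direction is up.
Checking another pair — G4 → Ab4 — gives the same interval.

up a minor second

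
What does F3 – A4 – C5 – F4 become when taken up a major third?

A major third up from F3 gives A3.
A major third up from A4 gives C#5.
C5: a third up reaches E, and 4 semitones makes it E5.
F4 up a major third is A4.

A3 C#5 E5 A4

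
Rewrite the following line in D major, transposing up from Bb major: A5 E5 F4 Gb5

C#6 G#5 A4 Bb5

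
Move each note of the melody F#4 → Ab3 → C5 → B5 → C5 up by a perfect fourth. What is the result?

F#4: a fourth up reaches B, and 5 semitones makes it B4.
A perfect fourth up from Ab3 gives Db4.
C5 up a perfect fourth is F5.
B5 up a perfect fourth is E6.
A perfect fourth up from C5 gives F5.

B4 Db4 F5 E6 F5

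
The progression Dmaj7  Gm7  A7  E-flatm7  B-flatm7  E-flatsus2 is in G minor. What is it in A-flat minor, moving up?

G minor up to A-flat minor is a minor second; each chord root moves by that interval while the quality stays the same.
Dmaj7: root D up a minor second → Eb, giving Ebmaj7.
Gm7: root G up a minor second → Ab, giving Abm7.
A7: root A up a minor second → Bb, giving Bb7.
E-flatm7: root E-flat up a minor second → Fb, giving Fbm7.
B-flatm7: root B-flat up a minor second → Cb, giving Cbm7.
E-flatsus2: root E-flat up a minor second → Fb, giving Fbsus2.

Ebmaj7 Abm7 Bb7 Fbm7 Cbm7 Fbsus2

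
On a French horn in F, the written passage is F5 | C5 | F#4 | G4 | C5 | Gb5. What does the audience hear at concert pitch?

Written C4 on the French horn in F sounds as F3, a perfect fifth lower; apply that shift to every note.
F5 becomes Bb4
C5 becomes F4
F#4 becomes B3
G4 becomes C4
C5 becomes F4
Gb5 becomes Cb5

Bb4 F4 B3 C4 F4 Cb5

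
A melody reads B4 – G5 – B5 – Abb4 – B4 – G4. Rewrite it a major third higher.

D#5 B5 D#6 Cb5 D#5 B4

A major third up from B4 gives D#5.
A major third up from G5 gives B5.
B5 up a major third is D#6.
A major third up from Abb4 gives Cb5.
A major third up from B4 gives D#5.
G4 up a major third is B4.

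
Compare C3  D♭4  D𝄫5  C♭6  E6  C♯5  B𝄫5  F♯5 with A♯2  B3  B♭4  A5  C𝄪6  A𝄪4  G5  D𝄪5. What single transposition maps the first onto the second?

down a diminished third

From C3 to A#2 is 3 letter names — a third of some quality.
A#2 to C3 is 2 semitones, which makes it a diminished third; the second version is lower, so the direction is down.
Checking another pair — F#5 → D##5 — gives the same interval.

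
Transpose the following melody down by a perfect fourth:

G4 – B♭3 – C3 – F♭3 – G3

D4 F3 G2 Cb3 D3

G4 gives D4
Bb3 gives F3
C3 gives G2
Fb3 gives Cb3
G3 gives D3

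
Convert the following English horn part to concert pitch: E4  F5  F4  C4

A3 Bb4 Bb3 F3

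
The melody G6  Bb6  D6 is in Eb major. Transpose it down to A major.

C#6 E6 G#5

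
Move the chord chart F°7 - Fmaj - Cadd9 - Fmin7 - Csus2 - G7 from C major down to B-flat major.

Eb°7 Ebmaj Bbadd9 Ebmin7 Bbsus2 F7

C major down to B-flat major is a major second; each chord root moves by that interval while the quality stays the same.
F°7: root F down a major second → Eb, giving Eb°7.
Fmaj: root F down a major second → Eb, giving Ebmaj.
Cadd9: root C down a major second → Bb, giving Bbadd9.
Fmin7: root F down a major second → Eb, giving Ebmin7.
Csus2: root C down a major second → Bb, giving Bbsus2.
G7: root G down a major second → F, giving F7.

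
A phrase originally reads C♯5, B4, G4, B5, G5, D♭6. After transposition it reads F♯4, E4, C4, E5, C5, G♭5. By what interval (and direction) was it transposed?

From C#5 to F#4 is 5 letter names — a fifth of some quality.
F#4 to C#5 is 7 semitones, which makes it a perfect fifth; the second version is lower, so the direction is down.
Checking another pair — Db6 → Gb5 — gives the same interval.

down a perfect fifth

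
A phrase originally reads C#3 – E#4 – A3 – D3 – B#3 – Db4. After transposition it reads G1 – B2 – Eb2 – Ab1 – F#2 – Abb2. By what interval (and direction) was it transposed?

down an augmented eleventh

Take the first pair: C#3 → G1. C to G spans 11 letter names, so the interval is some kind of eleventh.
G1 to C#3 is 18 semitones, which makes it an augmented eleventh; the second version is lower, so the direction is down.
Checking another pair — Db4 → Abb2 — gives the same interval.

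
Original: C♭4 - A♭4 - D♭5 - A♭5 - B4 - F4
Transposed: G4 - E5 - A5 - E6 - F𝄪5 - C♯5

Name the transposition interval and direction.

up an augmented fifth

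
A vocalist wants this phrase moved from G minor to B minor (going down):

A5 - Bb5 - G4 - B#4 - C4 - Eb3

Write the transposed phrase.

From G down to B is a minor sixth; apply that to each pitch.
A5 -> C#5
Bb5 -> D5
G4 -> B3
B#4 -> D##4
C4 -> E3
Eb3 -> G2

C#5 D5 B3 D##4 E3 G2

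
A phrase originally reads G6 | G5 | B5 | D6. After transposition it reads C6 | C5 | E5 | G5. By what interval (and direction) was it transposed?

From G6 to C6 is 5 letter names — a fifth of some quality.
C6 to G6 is 7 semitones, which makes it a perfect fifth; the second version is lower, so the direction is down.
Checking another pair — D6 → G5 — gives the same interval.

down a perfect fifth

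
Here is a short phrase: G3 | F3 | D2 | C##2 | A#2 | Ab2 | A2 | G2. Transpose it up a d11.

Cb5 Bbb4 Gb3 F#3 D4 Dbb4 Db4 Cb4

G3 up a diminished eleventh is Cb5.
F3: an eleventh up reaches B, and 16 semitones makes it Bbb4.
D2: an eleventh up reaches G, and 16 semitones makes it Gb3.
C##2 up a diminished eleventh is F#3.
A diminished eleventh up from A#2 gives D4.
Ab2 up a diminished eleventh is Dbb4.
A2 up a diminished eleventh is Db4.
A diminished eleventh up from G2 gives Cb4.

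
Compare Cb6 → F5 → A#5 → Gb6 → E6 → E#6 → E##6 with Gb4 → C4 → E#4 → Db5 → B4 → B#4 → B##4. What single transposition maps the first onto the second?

down a perfect eleventh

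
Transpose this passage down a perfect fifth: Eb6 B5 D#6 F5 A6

Eb6 gives Ab5
B5 gives E5
D#6 gives G#5
F5 gives Bb4
A6 gives D6

Ab5 E5 G#5 Bb4 D6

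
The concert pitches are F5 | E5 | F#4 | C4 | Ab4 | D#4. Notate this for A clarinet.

Written C4 sounds as A3 on the A clarinet, so concert pitches are written a minor third up.
F5 -> Ab5
E5 -> G5
F#4 -> A4
C4 -> Eb4
Ab4 -> Cb5
D#4 -> F#4

Ab5 G5 A4 Eb4 Cb5 F#4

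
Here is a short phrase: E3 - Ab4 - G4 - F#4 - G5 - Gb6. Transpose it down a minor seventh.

F#2 Bb3 A3 G#3 A4 Ab5

E3: a seventh down reaches F, and 10 semitones makes it F#2.
A minor seventh down from Ab4 gives Bb3.
G4: a seventh down reaches A, and 10 semitones makes it A3.
A minor seventh down from F#4 gives G#3.
G5: a seventh down reaches A, and 10 semitones makes it A4.
Gb6 down a minor seventh is Ab5.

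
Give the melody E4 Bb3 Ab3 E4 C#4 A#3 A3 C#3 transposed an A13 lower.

Gb2 Dbb2 Cbb2 Gb2 Eb2 C2 Cb2 Eb1

E4 down an augmented thirteenth is Gb2.
An augmented thirteenth down from Bb3 gives Dbb2.
An augmented thirteenth down from Ab3 gives Cbb2.
An augmented thirteenth down from E4 gives Gb2.
C#4: a thirteenth down reaches E, and 22 semitones makes it Eb2.
A#3 down an augmented thirteenth is C2.
A3 down an augmented thirteenth is Cb2.
C#3: a thirteenth down reaches E, and 22 semitones makes it Eb1.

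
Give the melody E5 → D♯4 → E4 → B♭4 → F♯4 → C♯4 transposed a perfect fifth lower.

A4 G#3 A3 Eb4 B3 F#3

E5 becomes A4
D#4 becomes G#3
E4 becomes A3
Bb4 becomes Eb4
F#4 becomes B3
C#4 becomes F#3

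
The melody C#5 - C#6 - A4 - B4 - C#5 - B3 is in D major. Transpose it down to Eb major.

D major to Eb major down is a major seventh, so every note moves down by that interval.
C#5 -> D4
C#6 -> D5
A4 -> Bb3
B4 -> C4
C#5 -> D4
B3 -> C3

D4 D5 Bb3 C4 D4 C3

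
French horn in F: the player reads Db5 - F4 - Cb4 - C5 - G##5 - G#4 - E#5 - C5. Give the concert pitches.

Gb4 Bb3 Fb3 F4 C##5 C#4 A#4 F4

The French horn in F sounds a perfect fifth below written, so transpose each written note down a perfect fifth.
Db5 becomes Gb4
F4 becomes Bb3
Cb4 becomes Fb3
C5 becomes F4
G##5 becomes C##5
G#4 becomes C#4
E#5 becomes A#4
C5 becomes F4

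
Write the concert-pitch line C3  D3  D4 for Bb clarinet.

The Bb clarinet sounds a major second below written, so the written part must be a major second above concert — transpose each note up.
C3 → D3
D3 → E3
D4 → E4

D3 E3 E4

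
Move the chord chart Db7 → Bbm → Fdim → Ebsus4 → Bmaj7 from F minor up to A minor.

F7 Dm Adim Gsus4 D#maj7

F minor up to A minor is a major third; each chord root moves by that interval while the quality stays the same.
Db7: root Db up a major third → F, giving F7.
Bbm: root Bb up a major third → D, giving Dm.
Fdim: root F up a major third → A, giving Adim.
Ebsus4: root Eb up a major third → G, giving Gsus4.
Bmaj7: root B up a major third → D#, giving D#maj7.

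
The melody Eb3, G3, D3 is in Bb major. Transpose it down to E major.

A2 C#3 G#2

From Bb down to E is a diminished fifth; apply that to each pitch.
Eb3 to A2
G3 to C#3
D3 to G#2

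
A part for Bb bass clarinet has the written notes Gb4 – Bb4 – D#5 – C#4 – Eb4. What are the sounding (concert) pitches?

Fb3 Ab3 C#4 B2 Db3

The Bb bass clarinet sounds a major ninth below written, so transpose each written note down a major ninth.
Gb4 -> Fb3
Bb4 -> Ab3
D#5 -> C#4
C#4 -> B2
Eb4 -> Db3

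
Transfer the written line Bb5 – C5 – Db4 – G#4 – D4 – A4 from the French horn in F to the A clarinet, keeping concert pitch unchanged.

Gb5 Ab4 Bbb3 E4 Bb3 F4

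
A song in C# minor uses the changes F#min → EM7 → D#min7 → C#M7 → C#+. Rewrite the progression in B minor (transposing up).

Emin DM7 C#min7 BM7 B+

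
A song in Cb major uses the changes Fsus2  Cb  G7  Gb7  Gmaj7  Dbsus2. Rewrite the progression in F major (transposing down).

Cb major down to F major is a diminished fifth; each chord root moves by that interval while the quality stays the same.
Fsus2: root F down a diminished fifth → B, giving Bsus2.
Cb: root Cb down a diminished fifth → F, giving F.
G7: root G down a diminished fifth → C#, giving C#7.
Gb7: root Gb down a diminished fifth → C, giving C7.
Gmaj7: root G down a diminished fifth → C#, giving C#maj7.
Dbsus2: root Db down a diminished fifth → G, giving Gsus2.

Bsus2 F C#7 C7 C#maj7 Gsus2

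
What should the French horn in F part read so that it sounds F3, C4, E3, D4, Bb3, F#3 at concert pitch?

C4 G4 B3 A4 F4 C#4

Written C4 sounds as F3 on the French horn in F, so concert pitches are written a perfect fifth up.
F3 gives C4
C4 gives G4
E3 gives B3
D4 gives A4
Bb3 gives F4
F#3 gives C#4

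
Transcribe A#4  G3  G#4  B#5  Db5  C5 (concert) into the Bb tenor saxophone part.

B#5 A4 A#5 C##7 Eb6 D6

The Bb tenor saxophone sounds a major ninth below written, so the written part must be a major ninth above concert — transpose each note up.
A#4 gives B#5
G3 gives A4
G#4 gives A#5
B#5 gives C##7
Db5 gives Eb6
C5 gives D6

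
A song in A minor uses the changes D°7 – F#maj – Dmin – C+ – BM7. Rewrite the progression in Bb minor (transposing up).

Eb°7 Gmaj Ebmin Db+ CM7

A minor up to Bb minor is a minor second; each chord root moves by that interval while the quality stays the same.
D°7: root D up a minor second → Eb, giving Eb°7.
F#maj: root F# up a minor second → G, giving Gmaj.
Dmin: root D up a minor second → Eb, giving Ebmin.
C+: root C up a minor second → Db, giving Db+.
BM7: root B up a minor second → C, giving CM7.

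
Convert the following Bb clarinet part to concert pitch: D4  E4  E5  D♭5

C4 D4 D5 Cb5

The Bb clarinet sounds a major second below written, so transpose each written note down a major second.
D4 -> C4
E4 -> D4
E5 -> D5
Db5 -> Cb5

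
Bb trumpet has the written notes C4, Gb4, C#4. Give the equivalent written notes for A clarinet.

First find concert pitch: the Bb trumpet sounds a major second below written, so C4 Gb4 C#4 sounds Bb3 Fb4 B3.
Then write for A clarinet: it sounds a minor third below written, so the part must be a minor third above concert.
Bb3 → Db4
Fb4 → Abb4
B3 → D4

Db4 Abb4 D4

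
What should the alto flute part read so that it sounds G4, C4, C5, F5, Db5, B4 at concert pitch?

C5 F4 F5 Bb5 Gb5 E5

The alto flute sounds a perfect fourth below written, so the written part must be a perfect fourth above concert — transpose each note up.
G4 gives C5
C4 gives F4
C5 gives F5
F5 gives Bb5
Db5 gives Gb5
B4 gives E5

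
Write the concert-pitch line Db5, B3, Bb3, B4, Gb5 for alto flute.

Gb5 E4 Eb4 E5 Cb6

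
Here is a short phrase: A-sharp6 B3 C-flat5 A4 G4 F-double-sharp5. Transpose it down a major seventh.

B5 C3 Dbb4 Bb3 Ab3 G#4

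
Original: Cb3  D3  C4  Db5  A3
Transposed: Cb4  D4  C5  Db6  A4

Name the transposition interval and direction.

up a perfect octave

From Cb3 to Cb4 is 8 letter names — an octave of some quality.
Cb3 to Cb4 is 12 semitones, which makes it a perfect octave; the second version is higher, so the direction is up.
Checking another pair — A3 → A4 — gives the same interval.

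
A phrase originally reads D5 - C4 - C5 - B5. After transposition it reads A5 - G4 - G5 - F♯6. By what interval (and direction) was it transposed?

Take the first pair: D5 → A5. D to A spans 5 letter names, so the interval is some kind of fifth.
D5 to A5 is 7 semitones, which makes it a perfect fifth; the second version is higher, so the direction is up.
Checking another pair — B5 → F#6 — gives the same interval.

up a perfect fifth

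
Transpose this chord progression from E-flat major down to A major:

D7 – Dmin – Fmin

G#7 G#min Bmin

E-flat major down to A major is a diminished fifth; each chord root moves by that interval while the quality stays the same.
D7: root D down a diminished fifth → G#, giving G#7.
Dmin: root D down a diminished fifth → G#, giving G#min.
Fmin: root F down a diminished fifth → B, giving Bmin.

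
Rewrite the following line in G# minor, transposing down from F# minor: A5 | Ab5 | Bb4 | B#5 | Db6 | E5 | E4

B4 Bb4 C4 C##5 Eb5 F#4 F#3

F# minor to G# minor down is a minor seventh, so every note moves down by that interval.
A5 becomes B4
Ab5 becomes Bb4
Bb4 becomes C4
B#5 becomes C##5
Db6 becomes Eb5
E5 becomes F#4
E4 becomes F#3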